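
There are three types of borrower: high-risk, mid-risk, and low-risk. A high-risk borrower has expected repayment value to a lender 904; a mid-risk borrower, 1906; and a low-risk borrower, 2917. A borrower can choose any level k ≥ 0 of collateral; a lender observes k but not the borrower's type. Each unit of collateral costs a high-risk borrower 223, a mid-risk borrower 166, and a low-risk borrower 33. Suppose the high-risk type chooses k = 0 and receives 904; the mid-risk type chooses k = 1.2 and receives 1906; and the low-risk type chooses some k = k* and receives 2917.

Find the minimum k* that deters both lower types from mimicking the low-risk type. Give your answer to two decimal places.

9.03

High-risk type (on-path payoff 904) won't mimic when 904 ≥ 2917 − 223·k*, i.e. k* ≥ 9.03.
Mid-risk type (on-path payoff 1906 − 166×1.2 = 1706.8) won't mimic when 1706.8 ≥ 2917 − 166·k*, i.e. k* ≥ 7.29.
Both must hold, so k* = max(9.03, 7.29) = 9.03. The high-risk type's constraint binds.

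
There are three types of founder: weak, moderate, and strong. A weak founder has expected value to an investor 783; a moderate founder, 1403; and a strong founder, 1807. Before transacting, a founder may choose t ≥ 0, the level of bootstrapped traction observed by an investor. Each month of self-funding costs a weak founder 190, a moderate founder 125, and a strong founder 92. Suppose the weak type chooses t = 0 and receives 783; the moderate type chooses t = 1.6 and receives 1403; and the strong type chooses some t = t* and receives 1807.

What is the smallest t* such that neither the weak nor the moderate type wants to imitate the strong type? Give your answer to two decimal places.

5.39

Moderate type (on-path payoff 1403 − 125×1.6 = 1203) won't mimic when 1203 ≥ 1807 − 125·t*, i.e. t* ≥ 4.83.
Weak type (on-path payoff 783) won't mimic when 783 ≥ 1807 − 190·t*, i.e. t* ≥ 5.39.
Both must hold, so t* = max(5.39, 4.83) = 5.39. The weak type's constraint binds.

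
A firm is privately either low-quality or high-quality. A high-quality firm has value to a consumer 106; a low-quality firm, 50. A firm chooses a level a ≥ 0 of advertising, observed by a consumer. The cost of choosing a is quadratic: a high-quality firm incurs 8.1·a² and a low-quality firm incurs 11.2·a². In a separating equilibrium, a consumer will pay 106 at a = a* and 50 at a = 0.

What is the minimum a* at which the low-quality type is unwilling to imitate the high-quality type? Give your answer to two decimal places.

The low-quality type at a = 0 receives 50; imitating at a* yields 106 − 11.2·a*².
Indifference: 50 = 106 − 11.2·a*², so a*² = (106 − 50) / 11.2 = 5.
a* = √5 ≈ 2.24.

2.24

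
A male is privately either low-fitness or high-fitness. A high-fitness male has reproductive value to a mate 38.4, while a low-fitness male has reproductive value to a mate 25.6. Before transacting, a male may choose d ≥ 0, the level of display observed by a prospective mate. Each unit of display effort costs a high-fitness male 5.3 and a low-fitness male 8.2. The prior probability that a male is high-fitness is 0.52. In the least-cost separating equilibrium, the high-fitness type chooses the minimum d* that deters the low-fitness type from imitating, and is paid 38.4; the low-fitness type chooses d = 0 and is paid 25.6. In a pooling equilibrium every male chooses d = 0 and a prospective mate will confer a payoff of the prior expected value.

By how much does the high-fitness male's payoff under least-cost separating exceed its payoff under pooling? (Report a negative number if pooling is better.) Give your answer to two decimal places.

-2.13

Least-cost separating signal: d* solves 25.6 = 38.4 − 8.2·d*, so d* = (38.4 − 25.6)/8.2 ≈ 1.5610.
High-fitness type's separating payoff: 38.4 − 5.3 × d* = 38.4 − 5.3 × (38.4 − 25.6)/8.2 = 38.4 − 67.84/8.2 ≈ 30.1268.
Pooling payoff: 0.52 × 38.4 + 0.48 × 25.6 = 32.256.
Difference: 30.1268 − 32.256 = -2.1292, i.e. -2.13 to two decimal places.
The high-fitness type would prefer the pooling outcome.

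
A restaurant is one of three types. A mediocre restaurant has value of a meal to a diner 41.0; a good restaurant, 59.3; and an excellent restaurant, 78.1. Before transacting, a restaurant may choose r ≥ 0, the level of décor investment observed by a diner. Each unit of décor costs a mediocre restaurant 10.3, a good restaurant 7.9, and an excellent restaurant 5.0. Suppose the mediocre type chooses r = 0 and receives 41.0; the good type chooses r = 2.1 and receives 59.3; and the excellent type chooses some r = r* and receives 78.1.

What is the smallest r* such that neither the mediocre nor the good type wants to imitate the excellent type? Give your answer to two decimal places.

Mediocre type (on-path payoff 41.0) won't mimic when 41.0 ≥ 78.1 − 10.3·r*, i.e. r* ≥ 3.60.
Good type (on-path payoff 59.3 − 7.9×2.1 = 42.71) won't mimic when 42.71 ≥ 78.1 − 7.9·r*, i.e. r* ≥ 4.48.
Both must hold, so r* = max(3.60, 4.48) = 4.48. The good type's constraint binds.

4.48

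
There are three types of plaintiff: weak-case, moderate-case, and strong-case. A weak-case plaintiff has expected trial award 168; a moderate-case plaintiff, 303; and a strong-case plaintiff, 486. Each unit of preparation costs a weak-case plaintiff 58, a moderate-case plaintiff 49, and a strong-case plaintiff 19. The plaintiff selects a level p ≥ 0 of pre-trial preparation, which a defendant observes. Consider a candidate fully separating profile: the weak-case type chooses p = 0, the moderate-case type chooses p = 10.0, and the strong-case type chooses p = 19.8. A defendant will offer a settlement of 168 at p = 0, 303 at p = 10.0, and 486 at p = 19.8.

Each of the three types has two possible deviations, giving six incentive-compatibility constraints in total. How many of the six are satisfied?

3

Moderate-case (own payoff 303 − 49×10.0 = -187): to p=0 gives 168 → profitable ✗; to p=19.8 gives 486 − 49×19.8 = -484.2 → no gain ✓.
Weak-case (own payoff 168): to p=10.0 gives 303 − 58×10.0 = -277 → no gain ✓; to p=19.8 gives 486 − 58×19.8 = -662.4 → no gain ✓.
Strong-case (own payoff 486 − 19×19.8 = 109.8): to p=0 gives 168 → profitable ✗; to p=10.0 gives 303 − 19×10.0 = 113 → profitable ✗.
3 of the 6 constraints hold; not an equilibrium.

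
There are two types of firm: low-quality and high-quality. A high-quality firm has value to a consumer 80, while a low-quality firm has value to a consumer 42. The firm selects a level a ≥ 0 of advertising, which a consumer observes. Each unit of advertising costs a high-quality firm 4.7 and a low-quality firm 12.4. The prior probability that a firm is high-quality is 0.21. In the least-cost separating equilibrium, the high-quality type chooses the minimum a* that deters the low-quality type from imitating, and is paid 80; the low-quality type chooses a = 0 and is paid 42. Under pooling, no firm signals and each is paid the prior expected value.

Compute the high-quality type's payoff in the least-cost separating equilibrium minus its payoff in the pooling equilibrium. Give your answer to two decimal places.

Least-cost separating signal: a* solves 42 = 80 − 12.4·a*, so a* = (80 − 42)/12.4 ≈ 3.0645.
High-quality type's separating payoff: 80 − 4.7 × a* = 80 − 4.7 × (80 − 42)/12.4 = 80 − 178.6/12.4 ≈ 65.5968.
Pooling payoff: 0.21 × 80 + 0.79 × 42 = 49.98.
Difference: 65.5968 − 49.98 = 15.6168, i.e. 15.62 to two decimal places.
The high-quality type prefers to separate.

15.62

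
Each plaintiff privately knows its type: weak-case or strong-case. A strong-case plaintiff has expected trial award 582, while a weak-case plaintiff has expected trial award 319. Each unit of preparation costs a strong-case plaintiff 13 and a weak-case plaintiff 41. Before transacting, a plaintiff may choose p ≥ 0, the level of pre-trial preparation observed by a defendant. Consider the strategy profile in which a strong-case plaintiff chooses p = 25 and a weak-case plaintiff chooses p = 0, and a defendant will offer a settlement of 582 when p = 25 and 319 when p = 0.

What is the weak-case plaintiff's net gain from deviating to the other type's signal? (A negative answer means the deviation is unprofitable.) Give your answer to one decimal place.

Playing p = 0 the weak-case plaintiff receives 319.
Deviating to p = 25 brings payment 582 at cost 41 × 25 = 1025, netting -443.
Gain from deviating: -443 − 319 = -762.0.
The gain is negative, so the weak-case type's incentive-compatibility constraint is satisfied.

-762.0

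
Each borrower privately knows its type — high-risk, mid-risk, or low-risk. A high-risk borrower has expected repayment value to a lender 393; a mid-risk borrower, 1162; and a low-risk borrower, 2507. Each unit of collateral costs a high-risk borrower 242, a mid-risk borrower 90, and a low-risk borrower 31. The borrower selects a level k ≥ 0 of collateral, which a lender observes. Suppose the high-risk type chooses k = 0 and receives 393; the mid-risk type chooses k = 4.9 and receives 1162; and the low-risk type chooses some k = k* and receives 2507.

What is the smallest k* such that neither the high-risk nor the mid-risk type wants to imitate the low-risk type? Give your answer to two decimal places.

Mid-risk type (on-path payoff 1162 − 90×4.9 = 721) won't mimic when 721 ≥ 2507 − 90·k*, i.e. k* ≥ 19.84.
High-risk type (on-path payoff 393) won't mimic when 393 ≥ 2507 − 242·k*, i.e. k* ≥ 8.74.
Both must hold, so k* = max(8.74, 19.84) = 19.84. The mid-risk type's constraint binds.

19.84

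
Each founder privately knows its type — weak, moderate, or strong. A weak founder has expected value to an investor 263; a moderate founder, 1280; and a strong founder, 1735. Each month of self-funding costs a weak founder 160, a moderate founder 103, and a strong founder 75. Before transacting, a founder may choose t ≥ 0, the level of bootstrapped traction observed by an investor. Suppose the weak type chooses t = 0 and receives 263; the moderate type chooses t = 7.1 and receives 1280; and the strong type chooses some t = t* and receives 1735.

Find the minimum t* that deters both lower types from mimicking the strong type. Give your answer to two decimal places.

11.52

Moderate type (on-path payoff 1280 − 103×7.1 = 548.7) won't mimic when 548.7 ≥ 1735 − 103·t*, i.e. t* ≥ 11.52.
Weak type (on-path payoff 263) won't mimic when 263 ≥ 1735 − 160·t*, i.e. t* ≥ 9.20.
Both must hold, so t* = max(9.20, 11.52) = 11.52. The moderate type's constraint binds.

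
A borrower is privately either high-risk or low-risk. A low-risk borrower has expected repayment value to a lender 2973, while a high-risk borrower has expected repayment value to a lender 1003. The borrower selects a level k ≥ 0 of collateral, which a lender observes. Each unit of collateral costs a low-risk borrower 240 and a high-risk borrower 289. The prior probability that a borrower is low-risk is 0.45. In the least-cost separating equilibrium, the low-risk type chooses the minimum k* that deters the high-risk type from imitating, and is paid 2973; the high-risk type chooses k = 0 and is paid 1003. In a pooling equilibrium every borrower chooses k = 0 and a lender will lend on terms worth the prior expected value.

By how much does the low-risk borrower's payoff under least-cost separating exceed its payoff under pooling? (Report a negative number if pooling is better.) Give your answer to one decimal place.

Least-cost separating signal: k* solves 1003 = 2973 − 289·k*, so k* = (2973 − 1003)/289 ≈ 6.8166.
Low-risk type's separating payoff: 2973 − 240 × k* = 2973 − 240 × (2973 − 1003)/289 = 2973 − 472800/289 ≈ 1337.014.
Pooling payoff: 0.45 × 2973 + 0.55 × 1003 = 1889.5.
Difference: 1337.014 − 1889.5 = -552.486, i.e. -552.5 to one decimal place.
The low-risk type would prefer the pooling outcome.

-552.5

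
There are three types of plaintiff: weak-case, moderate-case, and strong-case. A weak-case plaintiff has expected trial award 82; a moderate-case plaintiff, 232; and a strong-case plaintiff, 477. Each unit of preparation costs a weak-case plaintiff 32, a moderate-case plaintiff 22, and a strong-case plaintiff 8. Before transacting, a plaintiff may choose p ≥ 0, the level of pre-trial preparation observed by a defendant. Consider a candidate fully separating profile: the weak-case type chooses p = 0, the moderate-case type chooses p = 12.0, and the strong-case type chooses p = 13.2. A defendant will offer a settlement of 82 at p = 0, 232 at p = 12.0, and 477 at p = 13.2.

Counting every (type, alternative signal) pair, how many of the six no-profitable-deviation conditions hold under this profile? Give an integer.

4

Strong-case (own payoff 477 − 8×13.2 = 371.4): to p=0 gives 82 → no gain ✓; to p=12.0 gives 232 − 8×12.0 = 136 → no gain ✓.
Moderate-case (own payoff 232 − 22×12.0 = -32): to p=0 gives 82 → profitable ✗; to p=13.2 gives 477 − 22×13.2 = 186.6 → profitable ✗.
Weak-case (own payoff 82): to p=12.0 gives 232 − 32×12.0 = -152 → no gain ✓; to p=13.2 gives 477 − 32×13.2 = 54.6 → no gain ✓.
4 of the 6 constraints hold; not an equilibrium.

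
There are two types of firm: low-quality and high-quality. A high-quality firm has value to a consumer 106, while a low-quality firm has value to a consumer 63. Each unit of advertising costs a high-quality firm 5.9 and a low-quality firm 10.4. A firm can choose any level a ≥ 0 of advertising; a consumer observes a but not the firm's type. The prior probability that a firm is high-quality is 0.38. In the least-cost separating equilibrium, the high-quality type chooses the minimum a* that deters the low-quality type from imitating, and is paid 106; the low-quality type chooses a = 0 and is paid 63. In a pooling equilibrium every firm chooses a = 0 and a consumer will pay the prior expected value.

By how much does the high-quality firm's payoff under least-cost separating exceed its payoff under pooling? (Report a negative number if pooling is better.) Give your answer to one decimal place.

Least-cost separating signal: a* solves 63 = 106 − 10.4·a*, so a* = (106 − 63)/10.4 ≈ 4.1346.
High-quality type's separating payoff: 106 − 5.9 × a* = 106 − 5.9 × (106 − 63)/10.4 = 106 − 253.7/10.4 ≈ 81.606.
Pooling payoff: 0.38 × 106 + 0.62 × 63 = 79.34.
Difference: 81.606 − 79.34 = 2.266, i.e. 2.3 to one decimal place.
The high-quality type prefers to separate.

2.3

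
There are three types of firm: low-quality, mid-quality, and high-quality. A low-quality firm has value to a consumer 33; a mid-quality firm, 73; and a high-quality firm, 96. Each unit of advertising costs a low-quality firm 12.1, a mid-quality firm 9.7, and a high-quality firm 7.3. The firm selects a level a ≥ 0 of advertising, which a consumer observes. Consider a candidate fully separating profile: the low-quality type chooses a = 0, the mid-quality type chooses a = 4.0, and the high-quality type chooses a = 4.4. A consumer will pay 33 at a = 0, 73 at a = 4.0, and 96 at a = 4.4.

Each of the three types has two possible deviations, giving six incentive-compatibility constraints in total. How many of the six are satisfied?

Low-quality (own payoff 33): to a=4.0 gives 73 − 12.1×4.0 = 24.6 → no gain ✓; to a=4.4 gives 96 − 12.1×4.4 = 42.76 → profitable ✗.
High-quality (own payoff 96 − 7.3×4.4 = 63.88): to a=0 gives 33 → no gain ✓; to a=4.0 gives 73 − 7.3×4.0 = 43.8 → no gain ✓.
Mid-quality (own payoff 73 − 9.7×4.0 = 34.2): to a=0 gives 33 → no gain ✓; to a=4.4 gives 96 − 9.7×4.4 = 53.32 → profitable ✗.
4 of the 6 constraints hold; not an equilibrium.

4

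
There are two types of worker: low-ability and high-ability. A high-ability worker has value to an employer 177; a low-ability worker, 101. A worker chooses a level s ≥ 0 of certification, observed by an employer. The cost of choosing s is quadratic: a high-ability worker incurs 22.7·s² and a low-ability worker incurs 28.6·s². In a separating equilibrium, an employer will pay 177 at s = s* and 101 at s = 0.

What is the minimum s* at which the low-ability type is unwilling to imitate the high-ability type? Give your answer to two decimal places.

1.63

The low-ability type at s = 0 receives 101; imitating at s* yields 177 − 28.6·s*².
Indifference: 101 = 177 − 28.6·s*², so s*² = (177 − 101) / 28.6 ≈ 2.6573.
s* = √2.6573 ≈ 1.63.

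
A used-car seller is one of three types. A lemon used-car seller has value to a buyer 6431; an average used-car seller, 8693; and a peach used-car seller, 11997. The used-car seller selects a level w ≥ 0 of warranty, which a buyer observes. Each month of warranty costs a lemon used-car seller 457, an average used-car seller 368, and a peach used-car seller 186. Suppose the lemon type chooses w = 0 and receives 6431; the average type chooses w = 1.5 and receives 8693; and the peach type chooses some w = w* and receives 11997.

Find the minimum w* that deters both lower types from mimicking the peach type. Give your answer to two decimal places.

12.18

Average type (on-path payoff 8693 − 368×1.5 = 8141) won't mimic when 8141 ≥ 11997 − 368·w*, i.e. w* ≥ 10.48.
Lemon type (on-path payoff 6431) won't mimic when 6431 ≥ 11997 − 457·w*, i.e. w* ≥ 12.18.
Both must hold, so w* = max(12.18, 10.48) = 12.18. The lemon type's constraint binds.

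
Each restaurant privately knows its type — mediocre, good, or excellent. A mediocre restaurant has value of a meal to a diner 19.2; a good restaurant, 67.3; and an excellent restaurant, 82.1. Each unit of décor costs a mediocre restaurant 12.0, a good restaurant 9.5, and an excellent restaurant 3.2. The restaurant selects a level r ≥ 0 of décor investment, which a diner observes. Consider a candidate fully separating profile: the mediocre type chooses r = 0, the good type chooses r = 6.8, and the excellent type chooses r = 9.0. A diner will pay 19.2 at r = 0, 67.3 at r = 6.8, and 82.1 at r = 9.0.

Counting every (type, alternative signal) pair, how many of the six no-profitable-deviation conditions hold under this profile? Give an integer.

5

Mediocre (own payoff 19.2): to r=6.8 gives 67.3 − 12.0×6.8 = -14.3 → no gain ✓; to r=9.0 gives 82.1 − 12.0×9.0 = -25.9 → no gain ✓.
Excellent (own payoff 82.1 − 3.2×9.0 = 53.3): to r=0 gives 19.2 → no gain ✓; to r=6.8 gives 67.3 − 3.2×6.8 = 45.54 → no gain ✓.
Good (own payoff 67.3 − 9.5×6.8 = 2.7): to r=0 gives 19.2 → profitable ✗; to r=9.0 gives 82.1 − 9.5×9.0 = -3.4 → no gain ✓.
5 of the 6 constraints hold; not an equilibrium.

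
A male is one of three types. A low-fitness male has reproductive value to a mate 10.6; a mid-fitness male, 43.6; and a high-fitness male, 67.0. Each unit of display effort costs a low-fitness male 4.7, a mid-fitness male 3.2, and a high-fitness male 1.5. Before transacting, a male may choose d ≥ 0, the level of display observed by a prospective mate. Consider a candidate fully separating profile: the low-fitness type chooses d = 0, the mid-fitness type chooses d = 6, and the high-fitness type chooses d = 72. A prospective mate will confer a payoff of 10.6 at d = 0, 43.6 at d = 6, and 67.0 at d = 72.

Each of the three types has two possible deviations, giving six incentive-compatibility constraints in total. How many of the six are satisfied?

Mid-fitness (own payoff 43.6 − 3.2×6 = 24.4): to d=0 gives 10.6 → no gain ✓; to d=72 gives 67.0 − 3.2×72 = -163.4 → no gain ✓.
Low-fitness (own payoff 10.6): to d=6 gives 43.6 − 4.7×6 = 15.4 → profitable ✗; to d=72 gives 67.0 − 4.7×72 = -271.4 → no gain ✓.
High-fitness (own payoff 67.0 − 1.5×72 = -41): to d=0 gives 10.6 → profitable ✗; to d=6 gives 43.6 − 1.5×6 = 34.6 → profitable ✗.
3 of the 6 constraints hold; not an equilibrium.

3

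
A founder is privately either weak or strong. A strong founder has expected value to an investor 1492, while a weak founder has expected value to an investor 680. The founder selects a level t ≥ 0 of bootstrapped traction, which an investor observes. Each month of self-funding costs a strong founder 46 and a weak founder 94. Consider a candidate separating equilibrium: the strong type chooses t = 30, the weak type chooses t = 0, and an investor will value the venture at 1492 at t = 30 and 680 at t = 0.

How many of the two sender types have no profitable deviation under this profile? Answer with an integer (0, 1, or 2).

1

Strong type: signal → 1492 − 46 × 30 = 112; deviate to 0 → 680. IC fails (112 < 680).
Weak type: stay at 0 → 680; mimic → 1492 − 94 × 30 = -1328. IC holds (680 ≥ -1328).
1 of 2 constraints hold, so this profile is not an equilibrium.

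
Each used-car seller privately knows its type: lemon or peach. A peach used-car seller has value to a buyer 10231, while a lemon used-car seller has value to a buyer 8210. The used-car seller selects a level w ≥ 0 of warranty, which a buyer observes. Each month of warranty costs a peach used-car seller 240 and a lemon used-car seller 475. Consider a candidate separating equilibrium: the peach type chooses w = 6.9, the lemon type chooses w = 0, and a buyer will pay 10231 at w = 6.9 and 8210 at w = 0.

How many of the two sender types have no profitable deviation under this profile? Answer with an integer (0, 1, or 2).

Peach type: signal → 10231 − 240 × 6.9 = 8575; deviate to 0 → 8210. IC holds (8575 ≥ 8210).
Lemon type: stay at 0 → 8210; mimic → 10231 − 475 × 6.9 = 6953.5. IC holds (8210 ≥ 6953.5).
2 of 2 constraints hold, so this is a separating equilibrium.

2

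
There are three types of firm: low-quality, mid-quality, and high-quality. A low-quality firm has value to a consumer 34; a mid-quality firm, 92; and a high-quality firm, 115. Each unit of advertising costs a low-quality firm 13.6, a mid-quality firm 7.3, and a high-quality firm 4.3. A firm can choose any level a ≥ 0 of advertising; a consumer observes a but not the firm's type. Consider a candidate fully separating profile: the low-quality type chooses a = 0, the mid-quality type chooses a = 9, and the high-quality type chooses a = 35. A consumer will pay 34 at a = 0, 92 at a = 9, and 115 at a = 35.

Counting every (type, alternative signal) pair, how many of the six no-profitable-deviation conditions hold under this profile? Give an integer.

Low-quality (own payoff 34): to a=9 gives 92 − 13.6×9 = -30.4 → no gain ✓; to a=35 gives 115 − 13.6×35 = -361 → no gain ✓.
Mid-quality (own payoff 92 − 7.3×9 = 26.3): to a=0 gives 34 → profitable ✗; to a=35 gives 115 − 7.3×35 = -140.5 → no gain ✓.
High-quality (own payoff 115 − 4.3×35 = -35.5): to a=0 gives 34 → profitable ✗; to a=9 gives 92 − 4.3×9 = 53.3 → profitable ✗.
3 of the 6 constraints hold; not an equilibrium.

3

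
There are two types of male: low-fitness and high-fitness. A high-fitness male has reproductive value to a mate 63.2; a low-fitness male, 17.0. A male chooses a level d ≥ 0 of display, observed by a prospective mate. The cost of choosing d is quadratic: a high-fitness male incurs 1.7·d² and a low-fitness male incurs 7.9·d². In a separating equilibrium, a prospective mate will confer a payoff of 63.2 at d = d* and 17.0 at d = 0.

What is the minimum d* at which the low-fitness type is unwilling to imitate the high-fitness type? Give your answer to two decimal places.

The low-fitness type at d = 0 receives 17.0; imitating at d* yields 63.2 − 7.9·d*².
Indifference: 17.0 = 63.2 − 7.9·d*², so d*² = (63.2 − 17.0) / 7.9 ≈ 5.8481.
d* = √5.8481 ≈ 2.42.

2.42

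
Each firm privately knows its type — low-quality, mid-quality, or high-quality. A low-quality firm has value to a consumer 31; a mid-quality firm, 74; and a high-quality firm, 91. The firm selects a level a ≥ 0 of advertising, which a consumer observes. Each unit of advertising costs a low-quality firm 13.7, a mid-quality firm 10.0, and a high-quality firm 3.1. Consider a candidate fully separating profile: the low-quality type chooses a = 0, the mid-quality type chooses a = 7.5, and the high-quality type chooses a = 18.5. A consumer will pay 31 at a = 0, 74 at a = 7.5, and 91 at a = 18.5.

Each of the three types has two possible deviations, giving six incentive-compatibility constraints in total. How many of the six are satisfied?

4

Low-quality (own payoff 31): to a=7.5 gives 74 − 13.7×7.5 = -28.75 → no gain ✓; to a=18.5 gives 91 − 13.7×18.5 = -162.45 → no gain ✓.
Mid-quality (own payoff 74 − 10.0×7.5 = -1): to a=0 gives 31 → profitable ✗; to a=18.5 gives 91 − 10.0×18.5 = -94 → no gain ✓.
High-quality (own payoff 91 − 3.1×18.5 = 33.65): to a=0 gives 31 → no gain ✓; to a=7.5 gives 74 − 3.1×7.5 = 50.75 → profitable ✗.
4 of the 6 constraints hold; not an equilibrium.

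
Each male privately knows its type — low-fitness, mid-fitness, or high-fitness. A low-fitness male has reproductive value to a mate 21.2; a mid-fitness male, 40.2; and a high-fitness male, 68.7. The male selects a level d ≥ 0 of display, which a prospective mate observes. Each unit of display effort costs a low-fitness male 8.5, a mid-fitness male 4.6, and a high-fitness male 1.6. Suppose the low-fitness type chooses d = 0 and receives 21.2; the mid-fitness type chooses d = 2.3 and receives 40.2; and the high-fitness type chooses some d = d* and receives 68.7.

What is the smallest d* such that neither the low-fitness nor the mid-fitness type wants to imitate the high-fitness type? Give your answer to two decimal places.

8.50

Mid-fitness type (on-path payoff 40.2 − 4.6×2.3 = 29.62) won't mimic when 29.62 ≥ 68.7 − 4.6·d*, i.e. d* ≥ 8.50.
Low-fitness type (on-path payoff 21.2) won't mimic when 21.2 ≥ 68.7 − 8.5·d*, i.e. d* ≥ 5.59.
Both must hold, so d* = max(5.59, 8.50) = 8.50. The mid-fitness type's constraint binds.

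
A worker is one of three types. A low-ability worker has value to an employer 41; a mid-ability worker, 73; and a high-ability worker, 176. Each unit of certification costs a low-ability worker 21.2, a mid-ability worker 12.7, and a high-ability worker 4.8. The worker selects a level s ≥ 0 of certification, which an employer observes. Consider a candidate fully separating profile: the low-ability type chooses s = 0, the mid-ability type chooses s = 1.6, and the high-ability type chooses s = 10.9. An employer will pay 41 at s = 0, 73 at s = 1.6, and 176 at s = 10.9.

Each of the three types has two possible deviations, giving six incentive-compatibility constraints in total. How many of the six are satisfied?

6

High-ability (own payoff 176 − 4.8×10.9 = 123.68): to s=0 gives 41 → no gain ✓; to s=1.6 gives 73 − 4.8×1.6 = 65.32 → no gain ✓.
Low-ability (own payoff 41): to s=1.6 gives 73 − 21.2×1.6 = 39.08 → no gain ✓; to s=10.9 gives 176 − 21.2×10.9 = -55.08 → no gain ✓.
Mid-ability (own payoff 73 − 12.7×1.6 = 52.68): to s=0 gives 41 → no gain ✓; to s=10.9 gives 176 − 12.7×10.9 = 37.57 → no gain ✓.
6 of the 6 constraints hold; this profile is a separating equilibrium.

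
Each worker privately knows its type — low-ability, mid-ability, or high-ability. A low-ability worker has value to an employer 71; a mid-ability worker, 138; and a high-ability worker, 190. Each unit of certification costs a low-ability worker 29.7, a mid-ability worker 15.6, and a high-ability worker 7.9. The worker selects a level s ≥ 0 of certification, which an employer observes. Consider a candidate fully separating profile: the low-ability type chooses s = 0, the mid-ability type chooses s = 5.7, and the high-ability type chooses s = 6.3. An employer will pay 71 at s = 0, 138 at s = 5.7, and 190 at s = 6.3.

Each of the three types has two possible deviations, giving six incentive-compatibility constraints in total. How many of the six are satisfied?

Low-ability (own payoff 71): to s=5.7 gives 138 − 29.7×5.7 = -31.29 → no gain ✓; to s=6.3 gives 190 − 29.7×6.3 = 2.89 → no gain ✓.
Mid-ability (own payoff 138 − 15.6×5.7 = 49.08): to s=0 gives 71 → profitable ✗; to s=6.3 gives 190 − 15.6×6.3 = 91.72 → profitable ✗.
High-ability (own payoff 190 − 7.9×6.3 = 140.23): to s=0 gives 71 → no gain ✓; to s=5.7 gives 138 − 7.9×5.7 = 92.97 → no gain ✓.
4 of the 6 constraints hold; not an equilibrium.

4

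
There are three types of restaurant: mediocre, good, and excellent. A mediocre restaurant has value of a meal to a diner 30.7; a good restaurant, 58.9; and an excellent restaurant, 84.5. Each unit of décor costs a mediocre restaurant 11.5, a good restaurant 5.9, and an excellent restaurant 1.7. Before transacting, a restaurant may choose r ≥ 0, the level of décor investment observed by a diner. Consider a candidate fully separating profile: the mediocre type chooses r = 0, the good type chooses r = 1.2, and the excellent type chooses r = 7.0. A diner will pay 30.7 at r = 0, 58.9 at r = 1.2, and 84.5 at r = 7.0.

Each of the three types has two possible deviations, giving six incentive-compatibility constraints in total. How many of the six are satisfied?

Good (own payoff 58.9 − 5.9×1.2 = 51.82): to r=0 gives 30.7 → no gain ✓; to r=7.0 gives 84.5 − 5.9×7.0 = 43.2 → no gain ✓.
Mediocre (own payoff 30.7): to r=1.2 gives 58.9 − 11.5×1.2 = 45.1 → profitable ✗; to r=7.0 gives 84.5 − 11.5×7.0 = 4 → no gain ✓.
Excellent (own payoff 84.5 − 1.7×7.0 = 72.6): to r=0 gives 30.7 → no gain ✓; to r=1.2 gives 58.9 − 1.7×1.2 = 56.86 → no gain ✓.
5 of the 6 constraints hold; not an equilibrium.

5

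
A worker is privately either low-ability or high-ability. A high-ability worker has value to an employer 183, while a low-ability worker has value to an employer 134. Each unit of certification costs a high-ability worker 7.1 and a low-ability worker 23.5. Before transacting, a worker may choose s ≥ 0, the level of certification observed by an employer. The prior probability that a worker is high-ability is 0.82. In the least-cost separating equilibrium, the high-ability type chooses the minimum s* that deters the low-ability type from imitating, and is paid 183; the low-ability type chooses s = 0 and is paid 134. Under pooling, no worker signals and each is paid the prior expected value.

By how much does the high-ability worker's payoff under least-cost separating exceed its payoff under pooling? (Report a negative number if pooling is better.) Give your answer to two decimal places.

Least-cost separating signal: s* solves 134 = 183 − 23.5·s*, so s* = (183 − 134)/23.5 ≈ 2.0851.
High-ability type's separating payoff: 183 − 7.1 × s* = 183 − 7.1 × (183 − 134)/23.5 = 183 − 347.9/23.5 ≈ 168.1957.
Pooling payoff: 0.82 × 183 + 0.18 × 134 = 174.18.
Difference: 168.1957 − 174.18 = -5.9843, i.e. -5.98 to two decimal places.
The high-ability type would prefer the pooling outcome.

-5.98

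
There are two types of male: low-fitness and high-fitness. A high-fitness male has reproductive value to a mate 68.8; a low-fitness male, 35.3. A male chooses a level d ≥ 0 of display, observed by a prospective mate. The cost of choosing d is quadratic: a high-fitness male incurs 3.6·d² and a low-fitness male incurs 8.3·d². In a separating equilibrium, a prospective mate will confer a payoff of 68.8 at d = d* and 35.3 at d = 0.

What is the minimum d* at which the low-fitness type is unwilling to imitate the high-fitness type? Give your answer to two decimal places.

2.01

The low-fitness type at d = 0 receives 35.3; imitating at d* yields 68.8 − 8.3·d*².
Indifference: 35.3 = 68.8 − 8.3·d*², so d*² = (68.8 − 35.3) / 8.3 ≈ 4.0361.
d* = √4.0361 ≈ 2.01.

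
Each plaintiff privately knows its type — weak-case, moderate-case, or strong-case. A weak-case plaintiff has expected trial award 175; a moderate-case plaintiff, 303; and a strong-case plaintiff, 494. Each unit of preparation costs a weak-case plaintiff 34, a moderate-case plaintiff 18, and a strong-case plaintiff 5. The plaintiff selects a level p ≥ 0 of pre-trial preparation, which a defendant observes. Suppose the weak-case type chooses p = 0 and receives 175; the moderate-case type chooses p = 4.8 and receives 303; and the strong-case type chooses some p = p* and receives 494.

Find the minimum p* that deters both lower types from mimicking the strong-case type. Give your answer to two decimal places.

15.41

Weak-case type (on-path payoff 175) won't mimic when 175 ≥ 494 − 34·p*, i.e. p* ≥ 9.38.
Moderate-case type (on-path payoff 303 − 18×4.8 = 216.6) won't mimic when 216.6 ≥ 494 − 18·p*, i.e. p* ≥ 15.41.
Both must hold, so p* = max(9.38, 15.41) = 15.41. The moderate-case type's constraint binds.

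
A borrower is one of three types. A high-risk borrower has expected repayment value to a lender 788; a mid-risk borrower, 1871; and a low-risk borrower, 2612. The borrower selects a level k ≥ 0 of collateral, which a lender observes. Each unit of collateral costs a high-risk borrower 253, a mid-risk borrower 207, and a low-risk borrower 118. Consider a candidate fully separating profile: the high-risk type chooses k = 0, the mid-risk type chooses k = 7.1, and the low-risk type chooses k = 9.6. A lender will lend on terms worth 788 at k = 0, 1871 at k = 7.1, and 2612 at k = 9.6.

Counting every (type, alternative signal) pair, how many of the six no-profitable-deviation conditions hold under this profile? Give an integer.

4

Low-risk (own payoff 2612 − 118×9.6 = 1479.2): to k=0 gives 788 → no gain ✓; to k=7.1 gives 1871 − 118×7.1 = 1033.2 → no gain ✓.
High-risk (own payoff 788): to k=7.1 gives 1871 − 253×7.1 = 74.7 → no gain ✓; to k=9.6 gives 2612 − 253×9.6 = 183.2 → no gain ✓.
Mid-risk (own payoff 1871 − 207×7.1 = 401.3): to k=0 gives 788 → profitable ✗; to k=9.6 gives 2612 − 207×9.6 = 624.8 → profitable ✗.
4 of the 6 constraints hold; not an equilibrium.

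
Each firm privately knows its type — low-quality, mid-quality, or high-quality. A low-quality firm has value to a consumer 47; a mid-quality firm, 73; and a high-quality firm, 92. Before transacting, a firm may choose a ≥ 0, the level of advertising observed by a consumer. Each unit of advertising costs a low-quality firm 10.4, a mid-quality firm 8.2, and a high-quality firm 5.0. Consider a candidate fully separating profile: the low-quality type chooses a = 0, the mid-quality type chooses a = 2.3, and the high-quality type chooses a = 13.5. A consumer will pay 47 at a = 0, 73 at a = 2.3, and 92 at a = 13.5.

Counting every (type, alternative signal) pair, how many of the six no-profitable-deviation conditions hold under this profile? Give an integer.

3

Low-quality (own payoff 47): to a=2.3 gives 73 − 10.4×2.3 = 49.08 → profitable ✗; to a=13.5 gives 92 − 10.4×13.5 = -48.4 → no gain ✓.
Mid-quality (own payoff 73 − 8.2×2.3 = 54.14): to a=0 gives 47 → no gain ✓; to a=13.5 gives 92 − 8.2×13.5 = -18.7 → no gain ✓.
High-quality (own payoff 92 − 5.0×13.5 = 24.5): to a=0 gives 47 → profitable ✗; to a=2.3 gives 73 − 5.0×2.3 = 61.5 → profitable ✗.
3 of the 6 constraints hold; not an equilibrium.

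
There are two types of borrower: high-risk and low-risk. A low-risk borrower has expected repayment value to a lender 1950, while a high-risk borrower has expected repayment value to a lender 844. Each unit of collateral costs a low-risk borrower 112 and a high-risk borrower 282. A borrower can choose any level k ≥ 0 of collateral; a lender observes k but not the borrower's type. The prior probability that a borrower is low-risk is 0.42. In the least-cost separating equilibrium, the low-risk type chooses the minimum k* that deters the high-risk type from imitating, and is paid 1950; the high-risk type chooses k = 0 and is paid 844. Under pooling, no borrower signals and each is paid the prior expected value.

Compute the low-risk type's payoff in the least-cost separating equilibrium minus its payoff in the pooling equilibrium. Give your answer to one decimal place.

Least-cost separating signal: k* solves 844 = 1950 − 282·k*, so k* = (1950 − 844)/282 ≈ 3.9220.
Low-risk type's separating payoff: 1950 − 112 × k* = 1950 − 112 × (1950 − 844)/282 = 1950 − 123872/282 ≈ 1510.738.
Pooling payoff: 0.42 × 1950 + 0.58 × 844 = 1308.52.
Difference: 1510.738 − 1308.52 = 202.218, i.e. 202.2 to one decimal place.
The low-risk type prefers to separate.

202.2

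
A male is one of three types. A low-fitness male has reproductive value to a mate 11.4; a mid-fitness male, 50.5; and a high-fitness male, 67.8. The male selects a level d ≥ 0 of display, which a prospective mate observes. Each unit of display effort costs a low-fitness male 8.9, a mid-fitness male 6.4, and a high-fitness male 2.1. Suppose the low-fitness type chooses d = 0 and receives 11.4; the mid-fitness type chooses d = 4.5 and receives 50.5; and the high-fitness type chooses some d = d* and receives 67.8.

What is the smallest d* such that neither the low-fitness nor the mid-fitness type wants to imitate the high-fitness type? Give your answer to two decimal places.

7.20

Mid-fitness type (on-path payoff 50.5 − 6.4×4.5 = 21.7) won't mimic when 21.7 ≥ 67.8 − 6.4·d*, i.e. d* ≥ 7.20.
Low-fitness type (on-path payoff 11.4) won't mimic when 11.4 ≥ 67.8 − 8.9·d*, i.e. d* ≥ 6.34.
Both must hold, so d* = max(6.34, 7.20) = 7.20. The mid-fitness type's constraint binds.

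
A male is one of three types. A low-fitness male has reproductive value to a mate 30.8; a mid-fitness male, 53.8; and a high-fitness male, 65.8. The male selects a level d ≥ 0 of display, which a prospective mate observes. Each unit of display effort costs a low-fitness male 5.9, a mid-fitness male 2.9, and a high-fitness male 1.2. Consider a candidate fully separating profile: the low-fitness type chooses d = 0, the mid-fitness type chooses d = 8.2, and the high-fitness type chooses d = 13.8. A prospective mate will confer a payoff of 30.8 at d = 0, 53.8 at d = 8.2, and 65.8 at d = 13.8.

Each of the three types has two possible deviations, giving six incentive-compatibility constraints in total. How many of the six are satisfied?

Mid-fitness (own payoff 53.8 − 2.9×8.2 = 30.02): to d=0 gives 30.8 → profitable ✗; to d=13.8 gives 65.8 − 2.9×13.8 = 25.78 → no gain ✓.
High-fitness (own payoff 65.8 − 1.2×13.8 = 49.24): to d=0 gives 30.8 → no gain ✓; to d=8.2 gives 53.8 − 1.2×8.2 = 43.96 → no gain ✓.
Low-fitness (own payoff 30.8): to d=8.2 gives 53.8 − 5.9×8.2 = 5.42 → no gain ✓; to d=13.8 gives 65.8 − 5.9×13.8 = -15.62 → no gain ✓.
5 of the 6 constraints hold; not an equilibrium.

5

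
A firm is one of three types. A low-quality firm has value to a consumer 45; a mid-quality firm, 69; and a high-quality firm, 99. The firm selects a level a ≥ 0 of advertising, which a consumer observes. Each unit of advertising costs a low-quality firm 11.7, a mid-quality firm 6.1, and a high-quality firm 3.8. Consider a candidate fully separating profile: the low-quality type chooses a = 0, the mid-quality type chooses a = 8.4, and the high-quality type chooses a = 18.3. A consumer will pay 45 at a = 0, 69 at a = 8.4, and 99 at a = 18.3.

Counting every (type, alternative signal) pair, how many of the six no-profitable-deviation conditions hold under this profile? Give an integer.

3

Low-quality (own payoff 45): to a=8.4 gives 69 − 11.7×8.4 = -29.28 → no gain ✓; to a=18.3 gives 99 − 11.7×18.3 = -115.11 → no gain ✓.
High-quality (own payoff 99 − 3.8×18.3 = 29.46): to a=0 gives 45 → profitable ✗; to a=8.4 gives 69 − 3.8×8.4 = 37.08 → profitable ✗.
Mid-quality (own payoff 69 − 6.1×8.4 = 17.76): to a=0 gives 45 → profitable ✗; to a=18.3 gives 99 − 6.1×18.3 = -12.63 → no gain ✓.
3 of the 6 constraints hold; not an equilibrium.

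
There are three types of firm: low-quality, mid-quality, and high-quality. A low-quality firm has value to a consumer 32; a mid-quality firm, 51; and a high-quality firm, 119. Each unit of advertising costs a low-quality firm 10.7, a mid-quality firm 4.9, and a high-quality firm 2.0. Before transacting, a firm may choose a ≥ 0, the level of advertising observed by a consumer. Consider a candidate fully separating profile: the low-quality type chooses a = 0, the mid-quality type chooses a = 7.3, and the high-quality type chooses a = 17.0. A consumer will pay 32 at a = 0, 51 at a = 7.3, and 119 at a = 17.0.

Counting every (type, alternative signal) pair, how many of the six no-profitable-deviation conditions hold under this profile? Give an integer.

4

Low-quality (own payoff 32): to a=7.3 gives 51 − 10.7×7.3 = -27.11 → no gain ✓; to a=17.0 gives 119 − 10.7×17.0 = -62.9 → no gain ✓.
High-quality (own payoff 119 − 2.0×17.0 = 85): to a=0 gives 32 → no gain ✓; to a=7.3 gives 51 − 2.0×7.3 = 36.4 → no gain ✓.
Mid-quality (own payoff 51 − 4.9×7.3 = 15.23): to a=0 gives 32 → profitable ✗; to a=17.0 gives 119 − 4.9×17.0 = 35.7 → profitable ✗.
4 of the 6 constraints hold; not an equilibrium.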